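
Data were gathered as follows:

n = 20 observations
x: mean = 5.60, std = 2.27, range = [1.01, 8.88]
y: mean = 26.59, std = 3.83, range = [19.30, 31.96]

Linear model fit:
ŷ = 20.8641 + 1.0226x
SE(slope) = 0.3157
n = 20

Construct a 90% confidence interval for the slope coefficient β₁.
The 90% CI for β₁ is (0.4751, 1.5701)

Confidence interval for the slope:

The 90% CI for β₁ is: β̂₁ ± t*(α/2, n-2) × SE(β̂₁)

Step 1: Find critical t-value
- Confidence level = 0.9
- Degrees of freedom = n - 2 = 20 - 2 = 18
- t*(α/2, 18) = 1.7341

Step 2: Calculate margin of error
Margin = 1.7341 × 0.3157 = 0.5475

Step 3: Construct interval
CI = 1.0226 ± 0.5475
CI = (0.4751, 1.5701)

Interpretation: each one-unit increase in x is associated with a change in mean y of between 0.4751 and 1.5701, with 90% confidence.
The interval does not include 0, suggesting a significant linear relationship.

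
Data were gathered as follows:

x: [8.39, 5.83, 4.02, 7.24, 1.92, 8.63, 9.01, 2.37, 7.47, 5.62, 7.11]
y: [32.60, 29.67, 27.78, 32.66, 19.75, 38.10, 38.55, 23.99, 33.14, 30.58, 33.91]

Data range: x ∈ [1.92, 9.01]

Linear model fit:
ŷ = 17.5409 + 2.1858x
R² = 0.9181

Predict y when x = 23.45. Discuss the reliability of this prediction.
ŷ = 68.7979, but this is extrapolation (above the data range [1.92, 9.01]) and may be unreliable.

Prediction calculation:
ŷ = 17.5409 + 2.1858 × 23.45
ŷ = 68.7979

Reliability:
- Data range: x ∈ [1.92, 9.01]
- Prediction point: x = 23.45 is 14.44 units above the observed range → this is EXTRAPOLATION, not interpolation

Why that matters here:
- Real relationships often flatten, saturate, or turn nonlinear at extremes
- There are no observations near this x to validate the fitted line there
- The standard error of prediction grows with (x − x̄)², and x = 23.45 is far from x̄ = 6.15

Report the number if required, but flag clearly that it is an extrapolation.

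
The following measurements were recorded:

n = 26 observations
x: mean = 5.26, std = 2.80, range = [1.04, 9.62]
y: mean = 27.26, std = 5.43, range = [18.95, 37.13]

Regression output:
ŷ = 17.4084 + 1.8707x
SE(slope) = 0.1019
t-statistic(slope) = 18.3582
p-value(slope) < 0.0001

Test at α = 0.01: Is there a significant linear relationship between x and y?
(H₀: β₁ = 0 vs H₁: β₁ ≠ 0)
Since p-value < 0.0001 < α = 0.01, reject H₀ — the slope is significantly different from 0.

Hypothesis test for the slope coefficient:

H₀: β₁ = 0 (no linear relationship)
H₁: β₁ ≠ 0 (linear relationship exists)

Test statistic: t = β̂₁ / SE(β̂₁) = 1.8707 / 0.1019 = 18.3582

The p-value (<0.0001) is the probability, under H₀, of a t-statistic at least as extreme as |t| = 18.3582 (two-sided, df = n − 2 = 24).

Decision rule: reject H₀ if p-value < α.
p-value < 0.0001 < α = 0.01 → reject H₀.

There is sufficient evidence at the 1% significance level to conclude that a linear relationship exists between x and y.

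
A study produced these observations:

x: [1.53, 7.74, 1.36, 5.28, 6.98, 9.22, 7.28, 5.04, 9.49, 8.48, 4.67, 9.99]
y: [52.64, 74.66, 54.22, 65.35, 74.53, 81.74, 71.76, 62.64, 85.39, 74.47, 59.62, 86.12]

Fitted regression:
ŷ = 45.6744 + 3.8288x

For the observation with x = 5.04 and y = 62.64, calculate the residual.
Residual = -2.3316

The residual is the difference between the actual value and the predicted value:

Residual = y - ŷ

Step 1: Calculate predicted value
ŷ = 45.6744 + 3.8288 × 5.04
ŷ = 64.9716

Step 2: Calculate residual
Residual = 62.64 - 64.9716
Residual = -2.3316

The residual is negative, so the observed y = 62.64 sits below the regression line (the line overestimates it by 2.3316).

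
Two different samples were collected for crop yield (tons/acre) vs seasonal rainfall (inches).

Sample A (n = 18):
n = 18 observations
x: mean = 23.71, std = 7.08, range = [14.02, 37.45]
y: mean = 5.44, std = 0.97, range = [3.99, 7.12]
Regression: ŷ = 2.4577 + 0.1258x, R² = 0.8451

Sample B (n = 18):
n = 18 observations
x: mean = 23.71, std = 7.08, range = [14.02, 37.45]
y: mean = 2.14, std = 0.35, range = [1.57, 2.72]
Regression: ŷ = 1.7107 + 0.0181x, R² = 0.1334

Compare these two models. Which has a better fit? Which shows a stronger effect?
Model A has the better fit (R² = 0.8451 vs 0.1334). Model A shows the stronger effect (|β₁| = 0.1258 vs 0.0181).

Model Comparison:

Fit — compare R²:
- Model A: R² = 0.8451 → 84.51% of variance in crop yield explained
- Model B: R² = 0.1334 → 13.34% of variance in crop yield explained
- 0.8451 > 0.1334 → Model A has the better fit

Which has the larger per-inch effect? (|β₁|)
- Model A: β₁ = 0.1258 → predicted crop yield rises 0.1258 tons/acre per additional inch of rainfall
- Model B: β₁ = 0.0181 → predicted crop yield rises 0.0181 tons/acre per additional inch of rainfall
- |0.1258| > |0.0181| → Model A shows the stronger marginal effect

Note: R² measures how tightly points cluster around the line; β₁ measures how steep the line is — they answer different questions.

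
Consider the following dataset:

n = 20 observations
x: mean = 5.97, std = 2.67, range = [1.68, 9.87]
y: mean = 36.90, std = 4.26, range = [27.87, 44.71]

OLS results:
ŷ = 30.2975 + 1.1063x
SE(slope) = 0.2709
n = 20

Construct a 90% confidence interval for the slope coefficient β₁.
The 90% CI for β₁ is (0.6365, 1.5761)

Confidence interval for the slope:

The 90% CI for β₁ is: β̂₁ ± t*(α/2, n-2) × SE(β̂₁)

Step 1: Find critical t-value
- Confidence level = 0.9
- Degrees of freedom = n - 2 = 20 - 2 = 18
- t*(α/2, 18) = 1.7341

Step 2: Calculate margin of error
Margin = 1.7341 × 0.2709 = 0.4698

Step 3: Construct interval
CI = 1.1063 ± 0.4698
CI = (0.6365, 1.5761)

Interpretation: each one-unit increase in x is associated with a change in mean y of between 0.6365 and 1.5761, with 90% confidence.
The interval does not include 0, suggesting a significant linear relationship.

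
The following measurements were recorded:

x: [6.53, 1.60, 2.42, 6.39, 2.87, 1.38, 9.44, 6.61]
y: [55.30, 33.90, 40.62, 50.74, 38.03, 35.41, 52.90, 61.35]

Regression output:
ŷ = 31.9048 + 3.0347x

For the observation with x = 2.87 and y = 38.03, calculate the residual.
Residual = -2.5844

The residual is the difference between the actual value and the predicted value:

Residual = y - ŷ

Step 1: Calculate predicted value
ŷ = 31.9048 + 3.0347 × 2.87
ŷ = 40.6144

Step 2: Calculate residual
Residual = 38.03 - 40.6144
Residual = -2.5844

The residual is negative, so the observed y = 38.03 sits below the regression line (the line overestimates it by 2.5844).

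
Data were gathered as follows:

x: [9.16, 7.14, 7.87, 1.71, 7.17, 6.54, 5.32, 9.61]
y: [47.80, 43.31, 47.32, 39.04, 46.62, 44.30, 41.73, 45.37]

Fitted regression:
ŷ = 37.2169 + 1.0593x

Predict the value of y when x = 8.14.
ŷ = 45.8396

x = 8.14 lies inside the observed range [1.71, 9.61], so the fitted equation applies directly:

ŷ = 37.2169 + 1.0593 × 8.14
ŷ = 37.2169 + 8.6227
ŷ = 45.8396

This is the fitted mean response at that x — an individual observation would come with a wider prediction interval.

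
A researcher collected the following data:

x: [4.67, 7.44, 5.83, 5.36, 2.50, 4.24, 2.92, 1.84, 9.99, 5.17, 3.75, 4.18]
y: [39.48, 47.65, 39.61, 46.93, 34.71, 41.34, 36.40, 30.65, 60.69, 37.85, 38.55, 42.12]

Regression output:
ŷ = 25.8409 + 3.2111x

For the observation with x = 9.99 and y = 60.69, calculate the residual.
Residual = 2.7702

The residual is the difference between the actual value and the predicted value:

Residual = y - ŷ

Step 1: Calculate predicted value
ŷ = 25.8409 + 3.2111 × 9.99
ŷ = 57.9198

Step 2: Calculate residual
Residual = 60.69 - 57.9198
Residual = 2.7702

The residual is positive, so the observed y = 60.69 sits above the regression line (the line underestimates it by 2.7702).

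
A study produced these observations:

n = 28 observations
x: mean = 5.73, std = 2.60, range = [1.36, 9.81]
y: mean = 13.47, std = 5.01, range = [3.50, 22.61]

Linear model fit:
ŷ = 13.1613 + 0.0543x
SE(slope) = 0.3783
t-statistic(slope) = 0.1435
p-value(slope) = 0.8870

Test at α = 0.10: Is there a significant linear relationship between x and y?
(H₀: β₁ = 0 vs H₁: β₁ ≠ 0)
Fail to reject H₀: p-value = 0.8870 ≥ α = 0.10. The linear relationship is not significant at the 10% level.

Hypothesis test for the slope coefficient:

H₀: β₁ = 0 (no linear relationship)
H₁: β₁ ≠ 0 (linear relationship exists)

Test statistic: t = β̂₁ / SE(β̂₁) = 0.0543 / 0.3783 = 0.1435

The p-value (0.8870) is the probability, under H₀, of a t-statistic at least as extreme as |t| = 0.1435 (two-sided, df = n − 2 = 26).

Decision rule: reject H₀ if p-value < α.
p-value = 0.8870 ≥ α = 0.10 → fail to reject H₀.

Conclusion: the linear association between x and y is not significant at the 10% level.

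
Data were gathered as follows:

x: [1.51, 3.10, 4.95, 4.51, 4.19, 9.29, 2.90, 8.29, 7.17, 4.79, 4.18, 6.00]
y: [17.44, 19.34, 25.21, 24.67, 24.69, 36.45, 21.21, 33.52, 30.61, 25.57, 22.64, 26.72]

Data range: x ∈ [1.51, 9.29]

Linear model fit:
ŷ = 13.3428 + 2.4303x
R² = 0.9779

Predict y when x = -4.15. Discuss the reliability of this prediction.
ŷ = 3.2571, but this is extrapolation (below the data range [1.51, 9.29]) and may be unreliable.

Prediction calculation:
ŷ = 13.3428 + 2.4303 × (-4.15)
ŷ = 3.2571

Reliability:
- Data range: x ∈ [1.51, 9.29]
- Prediction point: x = -4.15 is 5.66 units below the observed range → this is EXTRAPOLATION, not interpolation

Why that matters here:
- There are no observations near this x to validate the fitted line there
- R² describes fit only over the sampled x values; it says nothing about behaviour beyond them
- Real relationships often flatten, saturate, or turn nonlinear at extremes

The R² = 0.9779 only validates the fit within [1.51, 9.29]; treat ŷ = 3.2571 with caution.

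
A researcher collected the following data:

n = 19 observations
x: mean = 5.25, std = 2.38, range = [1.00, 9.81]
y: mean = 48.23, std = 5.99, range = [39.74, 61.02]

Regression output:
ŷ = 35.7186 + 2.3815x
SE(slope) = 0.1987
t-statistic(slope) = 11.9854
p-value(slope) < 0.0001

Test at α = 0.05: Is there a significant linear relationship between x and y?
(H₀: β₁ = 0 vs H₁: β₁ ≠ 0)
Reject H₀: p-value < 0.0001 < α = 0.05. The linear relationship is significant at the 5% level.

Hypothesis test for the slope coefficient:

H₀: β₁ = 0 (no linear relationship)
H₁: β₁ ≠ 0 (linear relationship exists)

Test statistic: t = β̂₁ / SE(β̂₁) = 2.3815 / 0.1987 = 11.9854

With df = 17, the two-sided p-value for |t| = 11.9854 is <0.0001.

Decision rule: reject H₀ if p-value < α.
p-value < 0.0001 < α = 0.05 → reject H₀.

At α = 0.05 the data do provide convincing evidence of a nonzero slope.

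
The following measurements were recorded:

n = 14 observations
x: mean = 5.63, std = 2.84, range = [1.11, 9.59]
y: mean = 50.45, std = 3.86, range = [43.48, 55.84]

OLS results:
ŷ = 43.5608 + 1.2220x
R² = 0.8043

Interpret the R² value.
The model explains 80.43% of the variance in y (R² = 0.8043), leaving 19.57% unexplained; the fit is strong.

The coefficient of determination R² is the fraction of the total variation in y that the fitted line accounts for.

Here R² = 0.8043:
- Explained: 80.43% of the variation in y
- Unexplained (residual): 100% − 80.43% = 19.57%
- Rule of thumb (below 0.3 weak; 0.3 to below 0.7 moderate; 0.7 and above strong) → strong

Calculation: R² = 1 − (SS_res / SS_tot), where SS_res is the sum of squared residuals and SS_tot the total sum of squares.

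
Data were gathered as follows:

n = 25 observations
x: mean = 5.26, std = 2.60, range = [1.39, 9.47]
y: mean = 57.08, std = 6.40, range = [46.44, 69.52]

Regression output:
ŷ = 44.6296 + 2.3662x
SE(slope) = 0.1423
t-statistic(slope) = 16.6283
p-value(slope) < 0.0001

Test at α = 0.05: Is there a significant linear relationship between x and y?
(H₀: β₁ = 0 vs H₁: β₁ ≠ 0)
p-value < 0.0001 < α = 0.05, so we reject H₀. The relationship is significant.

Hypothesis test for the slope coefficient:

H₀: β₁ = 0 (no linear relationship)
H₁: β₁ ≠ 0 (linear relationship exists)

Test statistic: t = β̂₁ / SE(β̂₁) = 2.3662 / 0.1423 = 16.6283

With df = 23, the two-sided p-value for |t| = 16.6283 is <0.0001.

Decision rule: reject H₀ if p-value < α.
p-value < 0.0001 < α = 0.05 → reject H₀.

At α = 0.05 the data do provide convincing evidence of a nonzero slope.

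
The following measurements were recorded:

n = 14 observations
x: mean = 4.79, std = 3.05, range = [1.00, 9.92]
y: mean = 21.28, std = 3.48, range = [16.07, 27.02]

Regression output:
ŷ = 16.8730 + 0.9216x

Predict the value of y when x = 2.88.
ŷ = 19.5272

x = 2.88 lies inside the observed range [1.00, 9.92], so the fitted equation applies directly:

ŷ = 16.8730 + 0.9216 × 2.88
ŷ = 16.8730 + 2.6542
ŷ = 19.5272

This is a point prediction; actual observations scatter around it by roughly the residual standard deviation.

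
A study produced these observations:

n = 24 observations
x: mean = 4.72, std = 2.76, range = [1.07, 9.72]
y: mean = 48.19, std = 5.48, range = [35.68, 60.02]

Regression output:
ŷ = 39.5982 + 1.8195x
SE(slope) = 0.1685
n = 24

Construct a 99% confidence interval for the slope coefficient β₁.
The 99% CI for β₁ is (1.3445, 2.2945)

Confidence interval for the slope:

The 99% CI for β₁ is: β̂₁ ± t*(α/2, n-2) × SE(β̂₁)

Step 1: Find critical t-value
- Confidence level = 0.99
- Degrees of freedom = n - 2 = 24 - 2 = 22
- t*(α/2, 22) = 2.8188

Step 2: Calculate margin of error
Margin = 2.8188 × 0.1685 = 0.4750

Step 3: Construct interval
CI = 1.8195 ± 0.4750
CI = (1.3445, 2.2945)

Interpretation: intervals built this way capture the true β₁ in 99% of repeated samples; here the plausible range for the per-unit effect of x on y is 1.3445 to 2.2945.
Both endpoints are positive, so the data support a genuinely positive slope at this confidence level.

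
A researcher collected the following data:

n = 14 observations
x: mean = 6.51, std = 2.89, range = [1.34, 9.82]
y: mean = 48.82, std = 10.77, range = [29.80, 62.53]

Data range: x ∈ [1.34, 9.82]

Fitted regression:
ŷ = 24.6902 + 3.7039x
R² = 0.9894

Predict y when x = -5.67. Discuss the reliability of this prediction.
The equation gives ŷ = 3.6891; however x = -5.67 is 7.01 units below the observed range, so this extrapolated value should not be trusted.

Prediction calculation:
ŷ = 24.6902 + 3.7039 × (-5.67)
ŷ = 3.6891

Reliability:
- Data range: x ∈ [1.34, 9.82]
- Prediction point: x = -5.67 is 7.01 units below the observed range → this is EXTRAPOLATION, not interpolation

Why that matters here:
- R² describes fit only over the sampled x values; it says nothing about behaviour beyond them
- Real relationships often flatten, saturate, or turn nonlinear at extremes

The R² = 0.9894 only validates the fit within [1.34, 9.82]; treat ŷ = 3.6891 with caution.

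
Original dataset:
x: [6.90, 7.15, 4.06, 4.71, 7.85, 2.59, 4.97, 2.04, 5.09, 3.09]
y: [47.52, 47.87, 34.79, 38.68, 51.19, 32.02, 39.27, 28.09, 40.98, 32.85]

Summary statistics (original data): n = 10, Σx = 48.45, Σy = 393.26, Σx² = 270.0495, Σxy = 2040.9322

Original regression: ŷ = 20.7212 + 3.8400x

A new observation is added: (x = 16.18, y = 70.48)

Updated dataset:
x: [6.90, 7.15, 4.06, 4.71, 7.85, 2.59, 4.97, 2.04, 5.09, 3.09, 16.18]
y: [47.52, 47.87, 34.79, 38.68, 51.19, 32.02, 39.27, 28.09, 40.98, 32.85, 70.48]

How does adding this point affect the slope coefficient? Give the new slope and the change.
New slope β₁ = 3.0019 versus 3.8400 before: a change of -0.8381 (-21.8%).

x = 16.18 lies well outside the original x-range [2.04, 7.85] (x̄ ≈ 4.85), so this observation has high leverage and can move the slope substantially.

Step 1: Update the sums with the new point (n goes from 10 to 11)
Σx  = 48.45 + 16.18 = 64.63
Σy  = 393.26 + 70.48 = 463.74
Σx² = 270.0495 + 16.18² = 270.0495 + 261.7924 = 531.8419
Σxy = 2040.9322 + 16.18×70.48 = 2040.9322 + 1140.3664 = 3181.2986

Step 2: Recompute the slope with b₁ = (nΣxy − ΣxΣy) / (nΣx² − (Σx)²)
Numerator   = 11×3181.2986 − 64.63×463.74 = 34994.2846 − 29971.5162 = 5022.7684
Denominator = 11×531.8419 − 64.63² = 5850.2609 − 4177.0369 = 1673.2240
b₁(new) = 5022.7684 / 1673.2240 = 3.0019

(Same formula on the original sums: (10×2040.9322 − 48.45×393.26) / (10×270.0495 − 48.45²) = 1355.8750 / 353.0925 = 3.8400, matching the given fit.)

Step 3: Change in slope
Δβ₁ = 3.0019 − 3.8400 = -0.8381
Relative change = -0.8381 / 3.8400 × 100% = -21.8%
→ the slope decreases when the point is added.

A high-leverage point only changes the slope if it is off the original line; here y = 70.48 is below the original trend, so the slope decreases.
In practice: check such a point for data-entry or measurement error; investigate whether it comes from the same population as the rest of the sample.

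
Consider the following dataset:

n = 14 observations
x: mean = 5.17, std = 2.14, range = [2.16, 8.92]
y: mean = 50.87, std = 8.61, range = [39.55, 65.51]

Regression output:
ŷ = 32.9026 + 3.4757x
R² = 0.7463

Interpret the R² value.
About 74.63% of the variability in y is accounted for by the regression on x (R² = 0.7463) — a strong linear fit.

The coefficient of determination R² is the fraction of the total variation in y that the fitted line accounts for.

Here R² = 0.7463:
- Explained: 74.63% of the variation in y
- Unexplained (residual): 100% − 74.63% = 25.37%
- Rule of thumb (below 0.3 weak; 0.3 to below 0.7 moderate; 0.7 and above strong) → strong

Note: R² never decreases when predictors are added, so it should not be used alone to compare models of different size.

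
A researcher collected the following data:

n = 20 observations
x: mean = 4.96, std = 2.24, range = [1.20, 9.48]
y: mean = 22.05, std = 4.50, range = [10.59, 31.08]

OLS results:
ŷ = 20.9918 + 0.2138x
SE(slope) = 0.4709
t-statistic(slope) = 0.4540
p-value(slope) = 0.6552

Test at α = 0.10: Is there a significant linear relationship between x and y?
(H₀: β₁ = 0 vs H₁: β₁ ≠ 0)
Fail to reject H₀: p-value = 0.6552 ≥ α = 0.10. The linear relationship is not significant at the 10% level.

Hypothesis test for the slope coefficient:

H₀: β₁ = 0 (no linear relationship)
H₁: β₁ ≠ 0 (linear relationship exists)

Test statistic: t = β̂₁ / SE(β̂₁) = 0.2138 / 0.4709 = 0.4540

With df = 18, the two-sided p-value for |t| = 0.4540 is 0.6552.

Decision rule: reject H₀ if p-value < α.
p-value = 0.6552 ≥ α = 0.10 → fail to reject H₀.

Conclusion: the linear association between x and y is not significant at the 10% level.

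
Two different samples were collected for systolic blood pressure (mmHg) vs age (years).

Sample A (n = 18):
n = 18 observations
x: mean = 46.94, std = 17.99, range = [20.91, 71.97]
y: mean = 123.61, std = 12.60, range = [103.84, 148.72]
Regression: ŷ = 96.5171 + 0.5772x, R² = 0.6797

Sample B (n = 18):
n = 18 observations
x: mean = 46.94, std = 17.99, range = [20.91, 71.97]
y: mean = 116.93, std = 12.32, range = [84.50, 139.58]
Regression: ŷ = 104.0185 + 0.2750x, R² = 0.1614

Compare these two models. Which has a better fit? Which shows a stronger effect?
Model A has the better fit (R² = 0.6797 vs 0.1614). Model A shows the stronger effect (|β₁| = 0.5772 vs 0.2750).

Model Comparison:

Which explains more variance? (R²)
- Model A: R² = 0.6797 → 67.97% of variance in blood pressure explained
- Model B: R² = 0.1614 → 16.14% of variance in blood pressure explained
- 0.6797 > 0.1614 → Model A has the better fit

Strength of effect — compare |β₁|:
- Model A: β₁ = 0.5772 → predicted blood pressure rises 0.5772 mmHg per additional year of age
- Model B: β₁ = 0.2750 → predicted blood pressure rises 0.2750 mmHg per additional year of age
- |0.5772| > |0.2750| → Model A shows the stronger marginal effect

Note: A steeper slope doesn't make a better model if the scatter around the line is large.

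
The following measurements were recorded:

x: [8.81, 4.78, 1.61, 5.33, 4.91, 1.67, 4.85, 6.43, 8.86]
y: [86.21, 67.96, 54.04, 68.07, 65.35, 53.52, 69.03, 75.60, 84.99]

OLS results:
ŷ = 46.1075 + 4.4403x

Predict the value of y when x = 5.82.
ŷ = 71.9500

x = 5.82 lies inside the observed range [1.61, 8.86], so the fitted equation applies directly:

ŷ = 46.1075 + 4.4403 × 5.82
ŷ = 46.1075 + 25.8425
ŷ = 71.9500

This is the fitted mean response at that x — an individual observation would come with a wider prediction interval.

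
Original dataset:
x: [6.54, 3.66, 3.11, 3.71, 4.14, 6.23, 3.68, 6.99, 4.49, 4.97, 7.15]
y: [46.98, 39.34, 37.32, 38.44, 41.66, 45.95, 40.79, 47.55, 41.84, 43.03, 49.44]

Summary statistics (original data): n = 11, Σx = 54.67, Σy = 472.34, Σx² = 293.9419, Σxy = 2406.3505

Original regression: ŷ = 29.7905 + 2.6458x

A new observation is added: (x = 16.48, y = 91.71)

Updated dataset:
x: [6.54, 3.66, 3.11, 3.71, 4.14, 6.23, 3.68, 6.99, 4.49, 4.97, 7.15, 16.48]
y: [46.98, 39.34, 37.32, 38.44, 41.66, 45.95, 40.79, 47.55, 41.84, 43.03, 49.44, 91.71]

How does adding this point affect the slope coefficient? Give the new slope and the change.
Adding the point moves β₁ from 2.6458 to 3.9909, i.e. it increases by 1.3451 (+50.8%).

x = 16.48 lies well outside the original x-range [3.11, 7.15] (x̄ ≈ 4.97), so this observation has high leverage and can move the slope substantially.

Step 1: Update the sums with the new point (n goes from 11 to 12)
Σx  = 54.67 + 16.48 = 71.15
Σy  = 472.34 + 91.71 = 564.05
Σx² = 293.9419 + 16.48² = 293.9419 + 271.5904 = 565.5323
Σxy = 2406.3505 + 16.48×91.71 = 2406.3505 + 1511.3808 = 3917.7313

Step 2: Recompute the slope with b₁ = (nΣxy − ΣxΣy) / (nΣx² − (Σx)²)
Numerator   = 12×3917.7313 − 71.15×564.05 = 47012.7756 − 40132.1575 = 6880.6181
Denominator = 12×565.5323 − 71.15² = 6786.3876 − 5062.3225 = 1724.0651
b₁(new) = 6880.6181 / 1724.0651 = 3.9909

(Same formula on the original sums: (11×2406.3505 − 54.67×472.34) / (11×293.9419 − 54.67²) = 647.0277 / 244.5520 = 2.6458, matching the given fit.)

Step 3: Change in slope
Δβ₁ = 3.9909 − 2.6458 = +1.3451
Relative change = +1.3451 / 2.6458 × 100% = +50.8%
→ the slope increases when the point is added.

Because the point sits above the extension of the original line at a high-leverage x, it tilts the fit up.
In practice: investigate whether it comes from the same population as the rest of the sample.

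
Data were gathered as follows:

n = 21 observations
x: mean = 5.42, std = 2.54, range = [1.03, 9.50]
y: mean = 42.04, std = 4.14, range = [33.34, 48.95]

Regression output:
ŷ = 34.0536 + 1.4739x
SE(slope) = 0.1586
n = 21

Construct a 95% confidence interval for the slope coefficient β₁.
The 95% CI for β₁ is (1.1420, 1.8058)

Confidence interval for the slope:

The 95% CI for β₁ is: β̂₁ ± t*(α/2, n-2) × SE(β̂₁)

Step 1: Find critical t-value
- Confidence level = 0.95
- Degrees of freedom = n - 2 = 21 - 2 = 19
- t*(α/2, 19) = 2.0930

Step 2: Calculate margin of error
Margin = 2.0930 × 0.1586 = 0.3319

Step 3: Construct interval
CI = 1.4739 ± 0.3319
CI = (1.1420, 1.8058)

Interpretation: intervals built this way capture the true β₁ in 95% of repeated samples; here the plausible range for the per-unit effect of x on y is 1.1420 to 1.8058.
The interval does not include 0, suggesting a significant linear relationship.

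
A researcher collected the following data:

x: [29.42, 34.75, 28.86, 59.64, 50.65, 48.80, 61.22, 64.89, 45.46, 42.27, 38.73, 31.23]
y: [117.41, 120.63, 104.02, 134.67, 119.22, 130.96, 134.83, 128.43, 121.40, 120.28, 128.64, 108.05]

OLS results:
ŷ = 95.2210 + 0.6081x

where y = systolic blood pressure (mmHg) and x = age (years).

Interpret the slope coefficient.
For each additional year of age, predicted blood pressure increases by approximately 0.6081 mmHg.

The slope coefficient β₁ = 0.6081 represents the marginal effect of age on blood pressure.

Interpretation:
- Age up by 1 year → predicted blood pressure increases by 0.6081 mmHg
- The effect is assumed constant over the observed range of x (linearity)
- The sign (+) gives the direction; the magnitude 0.6081 gives the size of the effect per year

The intercept β₀ = 95.2210 is the predicted blood pressure when age = 0; since the smallest observed x is 28.86, this is an extrapolation and mainly anchors the line.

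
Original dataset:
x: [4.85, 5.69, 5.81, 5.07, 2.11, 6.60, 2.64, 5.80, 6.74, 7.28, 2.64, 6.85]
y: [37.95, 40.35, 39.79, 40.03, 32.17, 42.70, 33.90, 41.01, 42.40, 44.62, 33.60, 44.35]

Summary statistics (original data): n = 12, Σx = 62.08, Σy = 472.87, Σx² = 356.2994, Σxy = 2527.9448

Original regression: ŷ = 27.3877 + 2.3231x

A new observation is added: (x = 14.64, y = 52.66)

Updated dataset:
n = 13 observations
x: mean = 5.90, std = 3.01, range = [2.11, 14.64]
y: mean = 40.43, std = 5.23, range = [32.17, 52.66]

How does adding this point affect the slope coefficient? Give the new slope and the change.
Adding the point moves β₁ from 2.3231 to 1.6753, i.e. it decreases by 0.6478 (-27.9%).

The new point has HIGH LEVERAGE: x = 14.64 is far from the original mean x̄ = 62.08/12 ≈ 5.17 (original range [2.11, 7.28]).

Step 1: Update the sums with the new point (n goes from 12 to 13)
Σx  = 62.08 + 14.64 = 76.72
Σy  = 472.87 + 52.66 = 525.53
Σx² = 356.2994 + 14.64² = 356.2994 + 214.3296 = 570.6290
Σxy = 2527.9448 + 14.64×52.66 = 2527.9448 + 770.9424 = 3298.8872

Step 2: Recompute the slope with b₁ = (nΣxy − ΣxΣy) / (nΣx² − (Σx)²)
Numerator   = 13×3298.8872 − 76.72×525.53 = 42885.5336 − 40318.6616 = 2566.8720
Denominator = 13×570.6290 − 76.72² = 7418.1770 − 5885.9584 = 1532.2186
b₁(new) = 2566.8720 / 1532.2186 = 1.6753

(Same formula on the original sums: (12×2527.9448 − 62.08×472.87) / (12×356.2994 − 62.08²) = 979.5680 / 421.6664 = 2.3231, matching the given fit.)

Step 3: Change in slope
Δβ₁ = 1.6753 − 2.3231 = -0.6478
Relative change = -0.6478 / 2.3231 × 100% = -27.9%
→ the slope decreases when the point is added.

A high-leverage point only changes the slope if it is off the original line; here y = 52.66 is below the original trend, so the slope decreases.
In practice: refit with and without it and report both if conclusions differ; examine leverage (hᵢ) and Cook's distance rather than deleting it automatically.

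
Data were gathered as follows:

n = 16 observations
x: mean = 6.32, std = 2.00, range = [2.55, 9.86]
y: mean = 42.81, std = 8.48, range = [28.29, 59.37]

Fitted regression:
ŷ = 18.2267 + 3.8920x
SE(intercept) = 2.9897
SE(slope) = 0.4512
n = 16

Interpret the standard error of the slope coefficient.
SE(slope) = 0.4512 measures the uncertainty in the estimated slope. The coefficient is estimated precisely (SE/|β̂₁| = 11.6%).

SE(β̂₁) = 0.4512 says: if we drew many samples of n = 16 from the same population and refit each time, the fitted slopes would scatter with a standard deviation of roughly 0.4512 around the true β₁.

Relative precision:
- SE / |β̂₁| = 0.4512 / 3.8920 = 11.6%
- Rule of thumb (under 20%: precise; 20% to under 50%: moderately precise; 50% or more: imprecise) → precise

Link to the t-test: t = β̂₁ / SE(β̂₁) = 3.8920 / 0.4512 = 8.6259, the statistic for H₀: β₁ = 0.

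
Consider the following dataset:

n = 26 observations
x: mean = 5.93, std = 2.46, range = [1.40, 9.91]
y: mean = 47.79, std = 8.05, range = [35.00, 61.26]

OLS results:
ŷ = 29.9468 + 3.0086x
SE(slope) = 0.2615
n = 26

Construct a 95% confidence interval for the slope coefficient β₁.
The 95% CI for β₁ is (2.4689, 3.5483)

Confidence interval for the slope:

The 95% CI for β₁ is: β̂₁ ± t*(α/2, n-2) × SE(β̂₁)

Step 1: Find critical t-value
- Confidence level = 0.95
- Degrees of freedom = n - 2 = 26 - 2 = 24
- t*(α/2, 24) = 2.0639

Step 2: Calculate margin of error
Margin = 2.0639 × 0.2615 = 0.5397

Step 3: Construct interval
CI = 3.0086 ± 0.5397
CI = (2.4689, 3.5483)

Interpretation: We are 95% confident that the true slope β₁ lies between 2.4689 and 3.5483.
The interval does not include 0, suggesting a significant linear relationship.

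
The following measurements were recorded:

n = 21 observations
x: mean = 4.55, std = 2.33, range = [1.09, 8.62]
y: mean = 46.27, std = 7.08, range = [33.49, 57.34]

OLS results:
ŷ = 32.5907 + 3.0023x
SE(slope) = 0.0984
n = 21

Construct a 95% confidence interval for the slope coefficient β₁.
The 95% CI for β₁ is (2.7963, 3.2083)

Confidence interval for the slope:

The 95% CI for β₁ is: β̂₁ ± t*(α/2, n-2) × SE(β̂₁)

Step 1: Find critical t-value
- Confidence level = 0.95
- Degrees of freedom = n - 2 = 21 - 2 = 19
- t*(α/2, 19) = 2.0930

Step 2: Calculate margin of error
Margin = 2.0930 × 0.0984 = 0.2060

Step 3: Construct interval
CI = 3.0023 ± 0.2060
CI = (2.7963, 3.2083)

Interpretation: intervals built this way capture the true β₁ in 95% of repeated samples; here the plausible range for the per-unit effect of x on y is 2.7963 to 3.2083.
Since 0 is outside the interval, a two-sided test at α = 0.05 would reject H₀: β₁ = 0.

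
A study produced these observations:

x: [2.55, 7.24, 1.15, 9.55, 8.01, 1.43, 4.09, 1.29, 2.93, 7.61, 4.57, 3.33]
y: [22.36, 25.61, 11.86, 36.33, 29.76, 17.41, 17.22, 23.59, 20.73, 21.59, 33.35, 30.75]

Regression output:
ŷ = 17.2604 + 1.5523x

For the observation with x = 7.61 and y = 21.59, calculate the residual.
Residual = -7.4834

The residual is the difference between the actual value and the predicted value:

Residual = y - ŷ

Step 1: Calculate predicted value
ŷ = 17.2604 + 1.5523 × 7.61
ŷ = 29.0734

Step 2: Calculate residual
Residual = 21.59 - 29.0734
Residual = -7.4834

Sign check: y < ŷ, so the point is below the line and the fit overestimates here.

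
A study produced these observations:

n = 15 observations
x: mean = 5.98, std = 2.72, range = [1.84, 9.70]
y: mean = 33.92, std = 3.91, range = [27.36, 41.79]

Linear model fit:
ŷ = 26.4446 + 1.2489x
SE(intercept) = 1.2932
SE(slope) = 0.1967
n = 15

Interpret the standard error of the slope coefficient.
SE(β̂₁) = 0.1967 is the estimated standard deviation of the slope estimate across repeated samples; relative to β̂₁ = 1.2489 that is 15.7%, a precise estimate.

What SE measures:
- The standard error quantifies the sampling variability of the coefficient estimate
- It is the estimated standard deviation of β̂₁ across hypothetical repeated samples of the same size
- Smaller SE → more precise estimate

Relative precision:
- SE / |β̂₁| = 0.1967 / 1.2489 = 15.7%
- Rule of thumb (under 20%: precise; 20% to under 50%: moderately precise; 50% or more: imprecise) → precise

Rough 95% range (±2 SE): 1.2489 ± 0.3934 → (0.8555, 1.6423).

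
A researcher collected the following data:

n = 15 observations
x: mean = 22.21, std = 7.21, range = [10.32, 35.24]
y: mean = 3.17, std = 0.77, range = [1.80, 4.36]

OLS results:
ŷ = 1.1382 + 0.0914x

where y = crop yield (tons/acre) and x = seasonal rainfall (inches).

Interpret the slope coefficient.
For each additional inch of rainfall, predicted crop yield increases by approximately 0.0914 tons/acre.

β₁ = 0.0914 is the change in predicted crop yield (tons/acre) per additional inch of rainfall.

Interpretation:
- Rainfall up by 1 inch → predicted crop yield increases by 0.0914 tons/acre
- This is a linear approximation: the same per-unit change is assumed across the whole observed x range

(β₀ = 1.1382 is the fitted value at x = 0 and is not part of the slope interpretation.)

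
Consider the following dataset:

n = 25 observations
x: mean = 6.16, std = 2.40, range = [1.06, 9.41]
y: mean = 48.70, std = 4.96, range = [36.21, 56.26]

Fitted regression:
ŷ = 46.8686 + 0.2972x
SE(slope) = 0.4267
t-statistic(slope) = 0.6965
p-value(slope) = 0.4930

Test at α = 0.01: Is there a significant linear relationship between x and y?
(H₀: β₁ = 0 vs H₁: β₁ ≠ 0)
Since p-value = 0.4930 ≥ α = 0.01, fail to reject H₀ — the slope is not significantly different from 0.

Hypothesis test for the slope coefficient:

H₀: β₁ = 0 (no linear relationship)
H₁: β₁ ≠ 0 (linear relationship exists)

Test statistic: t = β̂₁ / SE(β̂₁) = 0.2972 / 0.4267 = 0.6965

p = 0.4930: how often a slope estimate this far from 0 (in SE units) would arise by chance if β₁ were truly 0.

Decision rule: reject H₀ if p-value < α.
p-value = 0.4930 ≥ α = 0.01 → fail to reject H₀.

There is not sufficient evidence at the 1% significance level to conclude that a linear relationship exists between x and y.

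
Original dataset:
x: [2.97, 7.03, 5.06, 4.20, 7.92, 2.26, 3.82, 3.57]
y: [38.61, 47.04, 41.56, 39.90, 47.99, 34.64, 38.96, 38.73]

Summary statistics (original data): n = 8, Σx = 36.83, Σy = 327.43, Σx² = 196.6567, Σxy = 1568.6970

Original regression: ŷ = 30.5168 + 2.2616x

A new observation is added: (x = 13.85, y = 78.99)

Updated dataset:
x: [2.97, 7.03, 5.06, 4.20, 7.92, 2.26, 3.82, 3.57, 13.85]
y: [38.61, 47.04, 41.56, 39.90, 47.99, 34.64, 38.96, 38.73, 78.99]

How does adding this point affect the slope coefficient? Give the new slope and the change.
The slope changes from 2.2616 to 3.6288 (change of +1.3672, or +60.5%).

x = 13.85 lies well outside the original x-range [2.26, 7.92] (x̄ ≈ 4.60), so this observation has high leverage and can move the slope substantially.

Step 1: Update the sums with the new point (n goes from 8 to 9)
Σx  = 36.83 + 13.85 = 50.68
Σy  = 327.43 + 78.99 = 406.42
Σx² = 196.6567 + 13.85² = 196.6567 + 191.8225 = 388.4792
Σxy = 1568.6970 + 13.85×78.99 = 1568.6970 + 1094.0115 = 2662.7085

Step 2: Recompute the slope with b₁ = (nΣxy − ΣxΣy) / (nΣx² − (Σx)²)
Numerator   = 9×2662.7085 − 50.68×406.42 = 23964.3765 − 20597.3656 = 3367.0109
Denominator = 9×388.4792 − 50.68² = 3496.3128 − 2568.4624 = 927.8504
b₁(new) = 3367.0109 / 927.8504 = 3.6288

(Same formula on the original sums: (8×1568.6970 − 36.83×327.43) / (8×196.6567 − 36.83²) = 490.3291 / 216.8047 = 2.2616, matching the given fit.)

Step 3: Change in slope
Δβ₁ = 3.6288 − 2.2616 = +1.3672
Relative change = +1.3672 / 2.2616 × 100% = +60.5%
→ the slope increases when the point is added.

A high-leverage point only changes the slope if it is off the original line; here y = 78.99 is above the original trend, so the slope increases.
In practice: investigate whether it comes from the same population as the rest of the sample; refit with and without it and report both if conclusions differ.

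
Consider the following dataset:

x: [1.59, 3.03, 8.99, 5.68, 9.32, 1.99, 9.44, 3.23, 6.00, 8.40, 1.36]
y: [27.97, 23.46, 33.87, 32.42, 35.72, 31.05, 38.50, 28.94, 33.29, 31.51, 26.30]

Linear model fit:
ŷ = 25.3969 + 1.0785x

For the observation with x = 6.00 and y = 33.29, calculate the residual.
Residual = 1.4221

The residual is the difference between the actual value and the predicted value:

Residual = y - ŷ

Step 1: Calculate predicted value
ŷ = 25.3969 + 1.0785 × 6.00
ŷ = 31.8679

Step 2: Calculate residual
Residual = 33.29 - 31.8679
Residual = 1.4221

The residual is positive, so the observed y = 33.29 sits above the regression line (the line underestimates it by 1.4221).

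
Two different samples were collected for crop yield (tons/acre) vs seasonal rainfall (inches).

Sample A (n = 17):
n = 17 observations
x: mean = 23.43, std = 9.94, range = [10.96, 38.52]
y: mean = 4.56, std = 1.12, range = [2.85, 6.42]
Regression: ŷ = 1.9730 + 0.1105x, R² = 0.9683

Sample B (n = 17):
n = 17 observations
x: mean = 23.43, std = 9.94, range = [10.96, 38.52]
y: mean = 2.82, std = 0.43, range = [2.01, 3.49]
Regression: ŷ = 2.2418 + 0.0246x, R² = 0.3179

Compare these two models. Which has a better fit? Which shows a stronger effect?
Model A has the better fit (R² = 0.9683 vs 0.3179). Model A shows the stronger effect (|β₁| = 0.1105 vs 0.0246).

Model Comparison:

Which explains more variance? (R²)
- Model A: R² = 0.9683 → 96.83% of variance in crop yield explained
- Model B: R² = 0.3179 → 31.79% of variance in crop yield explained
- 0.9683 > 0.3179 → Model A has the better fit

Which has the larger per-inch effect? (|β₁|)
- Model A: β₁ = 0.1105 → predicted crop yield rises 0.1105 tons/acre per additional inch of rainfall
- Model B: β₁ = 0.0246 → predicted crop yield rises 0.0246 tons/acre per additional inch of rainfall
- |0.1105| > |0.0246| → Model A shows the stronger marginal effect

Note: R² measures how tightly points cluster around the line; β₁ measures how steep the line is — they answer different questions.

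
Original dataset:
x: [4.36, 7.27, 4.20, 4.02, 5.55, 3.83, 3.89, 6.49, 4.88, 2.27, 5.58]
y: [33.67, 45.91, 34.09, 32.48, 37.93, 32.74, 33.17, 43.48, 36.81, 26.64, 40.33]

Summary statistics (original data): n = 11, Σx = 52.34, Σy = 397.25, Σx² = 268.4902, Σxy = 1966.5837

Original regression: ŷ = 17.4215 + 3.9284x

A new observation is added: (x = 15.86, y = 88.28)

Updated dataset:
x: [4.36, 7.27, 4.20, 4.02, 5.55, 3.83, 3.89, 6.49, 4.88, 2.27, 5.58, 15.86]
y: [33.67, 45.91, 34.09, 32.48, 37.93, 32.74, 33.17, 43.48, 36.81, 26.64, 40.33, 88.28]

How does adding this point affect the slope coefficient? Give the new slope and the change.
New slope β₁ = 4.5858 versus 3.9284 before: a change of +0.6574 (+16.7%).

x = 15.86 lies well outside the original x-range [2.27, 7.27] (x̄ ≈ 4.76), so this observation has high leverage and can move the slope substantially.

Step 1: Update the sums with the new point (n goes from 11 to 12)
Σx  = 52.34 + 15.86 = 68.20
Σy  = 397.25 + 88.28 = 485.53
Σx² = 268.4902 + 15.86² = 268.4902 + 251.5396 = 520.0298
Σxy = 1966.5837 + 15.86×88.28 = 1966.5837 + 1400.1208 = 3366.7045

Step 2: Recompute the slope with b₁ = (nΣxy − ΣxΣy) / (nΣx² − (Σx)²)
Numerator   = 12×3366.7045 − 68.20×485.53 = 40400.4540 − 33113.1460 = 7287.3080
Denominator = 12×520.0298 − 68.20² = 6240.3576 − 4651.2400 = 1589.1176
b₁(new) = 7287.3080 / 1589.1176 = 4.5858

(Same formula on the original sums: (11×1966.5837 − 52.34×397.25) / (11×268.4902 − 52.34²) = 840.3557 / 213.9166 = 3.9284, matching the given fit.)

Step 3: Change in slope
Δβ₁ = 4.5858 − 3.9284 = +0.6574
Relative change = +0.6574 / 3.9284 × 100% = +16.7%
→ the slope increases when the point is added.

Because the point sits above the extension of the original line at a high-leverage x, it tilts the fit up.
In practice: check such a point for data-entry or measurement error.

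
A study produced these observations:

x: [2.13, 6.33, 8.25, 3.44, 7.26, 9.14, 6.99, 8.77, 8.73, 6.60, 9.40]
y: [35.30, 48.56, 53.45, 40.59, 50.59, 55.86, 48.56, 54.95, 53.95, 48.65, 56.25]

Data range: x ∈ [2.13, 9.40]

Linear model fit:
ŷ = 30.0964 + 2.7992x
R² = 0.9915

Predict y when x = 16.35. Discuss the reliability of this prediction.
The equation gives ŷ = 75.8633; however x = 16.35 is 6.95 units above the observed range, so this extrapolated value should not be trusted.

Prediction calculation:
ŷ = 30.0964 + 2.7992 × 16.35
ŷ = 75.8633

Reliability:
- Data range: x ∈ [2.13, 9.40]
- Prediction point: x = 16.35 is 6.95 units above the observed range → this is EXTRAPOLATION, not interpolation

Why that matters here:
- R² describes fit only over the sampled x values; it says nothing about behaviour beyond them
- Real relationships often flatten, saturate, or turn nonlinear at extremes

Report the number if required, but flag clearly that it is an extrapolation.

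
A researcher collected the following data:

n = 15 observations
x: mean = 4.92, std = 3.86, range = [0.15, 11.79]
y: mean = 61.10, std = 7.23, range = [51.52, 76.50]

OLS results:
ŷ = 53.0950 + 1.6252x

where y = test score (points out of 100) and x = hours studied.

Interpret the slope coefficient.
On average, test score is about 1.6252 points higher for every extra hour of study time.

β₁ = 1.6252 is the change in predicted test score (points) per additional hour of study time.

Interpretation:
- Study time up by 1 hour → predicted test score increases by 1.6252 points
- This is a linear approximation: the same per-unit change is assumed across the whole observed x range
- The sign (+) gives the direction; the magnitude 1.6252 gives the size of the effect per hour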